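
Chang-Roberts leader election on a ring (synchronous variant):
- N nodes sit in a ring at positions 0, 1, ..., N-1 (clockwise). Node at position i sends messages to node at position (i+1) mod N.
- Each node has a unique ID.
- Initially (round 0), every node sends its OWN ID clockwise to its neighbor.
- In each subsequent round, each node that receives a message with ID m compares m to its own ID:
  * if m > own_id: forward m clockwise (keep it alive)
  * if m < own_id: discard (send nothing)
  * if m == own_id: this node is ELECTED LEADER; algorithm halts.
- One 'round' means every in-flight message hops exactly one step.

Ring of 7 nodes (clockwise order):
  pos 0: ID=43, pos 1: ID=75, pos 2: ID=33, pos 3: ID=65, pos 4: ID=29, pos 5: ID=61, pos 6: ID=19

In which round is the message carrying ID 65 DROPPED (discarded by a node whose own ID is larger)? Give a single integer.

Answer: 5

Derivation:
Round 1: pos1(id75) recv 43: drop; pos2(id33) recv 75: fwd; pos3(id65) recv 33: drop; pos4(id29) recv 65: fwd; pos5(id61) recv 29: drop; pos6(id19) recv 61: fwd; pos0(id43) recv 19: drop
Round 2: pos3(id65) recv 75: fwd; pos5(id61) recv 65: fwd; pos0(id43) recv 61: fwd
Round 3: pos4(id29) recv 75: fwd; pos6(id19) recv 65: fwd; pos1(id75) recv 61: drop
Round 4: pos5(id61) recv 75: fwd; pos0(id43) recv 65: fwd
Round 5: pos6(id19) recv 75: fwd; pos1(id75) recv 65: drop
Round 6: pos0(id43) recv 75: fwd
Round 7: pos1(id75) recv 75: ELECTED
Message ID 65 originates at pos 3; dropped at pos 1 in round 5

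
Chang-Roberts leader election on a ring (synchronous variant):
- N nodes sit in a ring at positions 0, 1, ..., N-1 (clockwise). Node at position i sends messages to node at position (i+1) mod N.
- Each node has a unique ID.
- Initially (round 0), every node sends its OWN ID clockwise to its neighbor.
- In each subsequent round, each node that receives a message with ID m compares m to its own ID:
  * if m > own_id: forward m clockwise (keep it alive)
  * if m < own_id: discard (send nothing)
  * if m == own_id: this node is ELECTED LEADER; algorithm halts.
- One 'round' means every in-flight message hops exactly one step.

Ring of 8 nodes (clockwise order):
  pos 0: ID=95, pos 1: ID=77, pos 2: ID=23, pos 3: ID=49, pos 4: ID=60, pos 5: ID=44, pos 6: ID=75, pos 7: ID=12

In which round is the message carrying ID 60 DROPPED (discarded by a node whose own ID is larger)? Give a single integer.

Answer: 2

Derivation:
Round 1: pos1(id77) recv 95: fwd; pos2(id23) recv 77: fwd; pos3(id49) recv 23: drop; pos4(id60) recv 49: drop; pos5(id44) recv 60: fwd; pos6(id75) recv 44: drop; pos7(id12) recv 75: fwd; pos0(id95) recv 12: drop
Round 2: pos2(id23) recv 95: fwd; pos3(id49) recv 77: fwd; pos6(id75) recv 60: drop; pos0(id95) recv 75: drop
Round 3: pos3(id49) recv 95: fwd; pos4(id60) recv 77: fwd
Round 4: pos4(id60) recv 95: fwd; pos5(id44) recv 77: fwd
Round 5: pos5(id44) recv 95: fwd; pos6(id75) recv 77: fwd
Round 6: pos6(id75) recv 95: fwd; pos7(id12) recv 77: fwd
Round 7: pos7(id12) recv 95: fwd; pos0(id95) recv 77: drop
Round 8: pos0(id95) recv 95: ELECTED
Message ID 60 originates at pos 4; dropped at pos 6 in round 2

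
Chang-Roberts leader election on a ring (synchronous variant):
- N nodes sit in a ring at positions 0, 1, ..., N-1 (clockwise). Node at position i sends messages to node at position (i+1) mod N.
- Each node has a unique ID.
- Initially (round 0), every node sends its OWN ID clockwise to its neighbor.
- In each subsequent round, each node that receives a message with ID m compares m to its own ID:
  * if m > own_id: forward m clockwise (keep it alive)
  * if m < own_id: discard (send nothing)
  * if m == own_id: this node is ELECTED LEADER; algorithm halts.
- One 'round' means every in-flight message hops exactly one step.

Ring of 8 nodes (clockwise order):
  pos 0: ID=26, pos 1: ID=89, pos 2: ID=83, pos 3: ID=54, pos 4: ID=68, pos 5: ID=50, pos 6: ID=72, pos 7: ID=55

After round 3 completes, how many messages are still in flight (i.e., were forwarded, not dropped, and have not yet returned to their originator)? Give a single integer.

Round 1: pos1(id89) recv 26: drop; pos2(id83) recv 89: fwd; pos3(id54) recv 83: fwd; pos4(id68) recv 54: drop; pos5(id50) recv 68: fwd; pos6(id72) recv 50: drop; pos7(id55) recv 72: fwd; pos0(id26) recv 55: fwd
Round 2: pos3(id54) recv 89: fwd; pos4(id68) recv 83: fwd; pos6(id72) recv 68: drop; pos0(id26) recv 72: fwd; pos1(id89) recv 55: drop
Round 3: pos4(id68) recv 89: fwd; pos5(id50) recv 83: fwd; pos1(id89) recv 72: drop
After round 3: 2 messages still in flight

Answer: 2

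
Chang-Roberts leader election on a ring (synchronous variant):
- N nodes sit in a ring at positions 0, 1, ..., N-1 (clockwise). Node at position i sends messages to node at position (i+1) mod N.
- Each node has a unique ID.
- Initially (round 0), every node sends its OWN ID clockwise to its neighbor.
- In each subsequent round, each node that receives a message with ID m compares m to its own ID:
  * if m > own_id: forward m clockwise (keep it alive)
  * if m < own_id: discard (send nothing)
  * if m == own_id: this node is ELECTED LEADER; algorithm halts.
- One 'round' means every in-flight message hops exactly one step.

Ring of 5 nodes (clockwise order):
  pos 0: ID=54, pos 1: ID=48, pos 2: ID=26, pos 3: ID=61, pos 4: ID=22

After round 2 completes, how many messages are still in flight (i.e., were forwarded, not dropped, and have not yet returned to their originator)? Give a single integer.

Answer: 2

Derivation:
Round 1: pos1(id48) recv 54: fwd; pos2(id26) recv 48: fwd; pos3(id61) recv 26: drop; pos4(id22) recv 61: fwd; pos0(id54) recv 22: drop
Round 2: pos2(id26) recv 54: fwd; pos3(id61) recv 48: drop; pos0(id54) recv 61: fwd
After round 2: 2 messages still in flight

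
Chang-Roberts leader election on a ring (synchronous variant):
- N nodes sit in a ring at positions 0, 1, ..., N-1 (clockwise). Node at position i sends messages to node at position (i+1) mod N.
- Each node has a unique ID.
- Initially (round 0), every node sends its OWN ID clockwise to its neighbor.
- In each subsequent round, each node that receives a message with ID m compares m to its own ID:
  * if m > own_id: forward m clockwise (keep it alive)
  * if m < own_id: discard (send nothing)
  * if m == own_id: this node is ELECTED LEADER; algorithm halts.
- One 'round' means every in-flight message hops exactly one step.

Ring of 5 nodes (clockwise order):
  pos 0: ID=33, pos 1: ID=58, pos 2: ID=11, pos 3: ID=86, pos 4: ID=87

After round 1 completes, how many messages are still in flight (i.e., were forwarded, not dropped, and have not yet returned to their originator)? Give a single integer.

Answer: 2

Derivation:
Round 1: pos1(id58) recv 33: drop; pos2(id11) recv 58: fwd; pos3(id86) recv 11: drop; pos4(id87) recv 86: drop; pos0(id33) recv 87: fwd
After round 1: 2 messages still in flight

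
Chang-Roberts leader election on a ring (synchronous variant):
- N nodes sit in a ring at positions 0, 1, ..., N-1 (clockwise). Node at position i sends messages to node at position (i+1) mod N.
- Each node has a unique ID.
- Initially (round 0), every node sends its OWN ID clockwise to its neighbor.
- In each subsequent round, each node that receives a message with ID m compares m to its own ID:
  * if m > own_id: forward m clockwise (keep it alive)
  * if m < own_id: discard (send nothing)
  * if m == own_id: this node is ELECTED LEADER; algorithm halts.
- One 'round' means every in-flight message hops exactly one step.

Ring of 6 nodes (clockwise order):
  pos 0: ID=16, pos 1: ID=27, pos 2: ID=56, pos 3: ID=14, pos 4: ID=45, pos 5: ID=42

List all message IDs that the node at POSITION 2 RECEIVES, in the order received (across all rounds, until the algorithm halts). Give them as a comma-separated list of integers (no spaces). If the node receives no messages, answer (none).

Round 1: pos1(id27) recv 16: drop; pos2(id56) recv 27: drop; pos3(id14) recv 56: fwd; pos4(id45) recv 14: drop; pos5(id42) recv 45: fwd; pos0(id16) recv 42: fwd
Round 2: pos4(id45) recv 56: fwd; pos0(id16) recv 45: fwd; pos1(id27) recv 42: fwd
Round 3: pos5(id42) recv 56: fwd; pos1(id27) recv 45: fwd; pos2(id56) recv 42: drop
Round 4: pos0(id16) recv 56: fwd; pos2(id56) recv 45: drop
Round 5: pos1(id27) recv 56: fwd
Round 6: pos2(id56) recv 56: ELECTED

Answer: 27,42,45,56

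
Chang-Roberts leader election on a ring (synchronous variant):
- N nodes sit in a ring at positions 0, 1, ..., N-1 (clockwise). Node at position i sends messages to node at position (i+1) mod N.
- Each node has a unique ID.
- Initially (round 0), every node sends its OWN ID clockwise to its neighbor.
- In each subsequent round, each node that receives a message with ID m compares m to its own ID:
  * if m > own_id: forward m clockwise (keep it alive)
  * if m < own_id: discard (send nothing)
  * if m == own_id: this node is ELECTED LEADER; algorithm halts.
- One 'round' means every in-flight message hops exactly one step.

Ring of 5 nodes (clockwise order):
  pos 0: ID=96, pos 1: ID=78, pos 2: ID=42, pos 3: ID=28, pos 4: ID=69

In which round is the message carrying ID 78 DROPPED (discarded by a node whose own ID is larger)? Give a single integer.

Round 1: pos1(id78) recv 96: fwd; pos2(id42) recv 78: fwd; pos3(id28) recv 42: fwd; pos4(id69) recv 28: drop; pos0(id96) recv 69: drop
Round 2: pos2(id42) recv 96: fwd; pos3(id28) recv 78: fwd; pos4(id69) recv 42: drop
Round 3: pos3(id28) recv 96: fwd; pos4(id69) recv 78: fwd
Round 4: pos4(id69) recv 96: fwd; pos0(id96) recv 78: drop
Round 5: pos0(id96) recv 96: ELECTED
Message ID 78 originates at pos 1; dropped at pos 0 in round 4

Answer: 4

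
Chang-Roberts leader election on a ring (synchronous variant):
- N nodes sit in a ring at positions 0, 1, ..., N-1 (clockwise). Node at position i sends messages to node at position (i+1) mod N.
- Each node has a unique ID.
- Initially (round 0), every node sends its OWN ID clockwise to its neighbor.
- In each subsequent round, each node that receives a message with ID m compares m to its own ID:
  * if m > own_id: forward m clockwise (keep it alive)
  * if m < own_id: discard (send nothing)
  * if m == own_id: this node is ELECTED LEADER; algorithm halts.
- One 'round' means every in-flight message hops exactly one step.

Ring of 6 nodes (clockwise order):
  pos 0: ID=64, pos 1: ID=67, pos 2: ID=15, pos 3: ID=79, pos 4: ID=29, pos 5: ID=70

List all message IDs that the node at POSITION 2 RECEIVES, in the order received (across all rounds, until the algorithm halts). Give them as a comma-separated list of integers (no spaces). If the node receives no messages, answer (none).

Answer: 67,70,79

Derivation:
Round 1: pos1(id67) recv 64: drop; pos2(id15) recv 67: fwd; pos3(id79) recv 15: drop; pos4(id29) recv 79: fwd; pos5(id70) recv 29: drop; pos0(id64) recv 70: fwd
Round 2: pos3(id79) recv 67: drop; pos5(id70) recv 79: fwd; pos1(id67) recv 70: fwd
Round 3: pos0(id64) recv 79: fwd; pos2(id15) recv 70: fwd
Round 4: pos1(id67) recv 79: fwd; pos3(id79) recv 70: drop
Round 5: pos2(id15) recv 79: fwd
Round 6: pos3(id79) recv 79: ELECTED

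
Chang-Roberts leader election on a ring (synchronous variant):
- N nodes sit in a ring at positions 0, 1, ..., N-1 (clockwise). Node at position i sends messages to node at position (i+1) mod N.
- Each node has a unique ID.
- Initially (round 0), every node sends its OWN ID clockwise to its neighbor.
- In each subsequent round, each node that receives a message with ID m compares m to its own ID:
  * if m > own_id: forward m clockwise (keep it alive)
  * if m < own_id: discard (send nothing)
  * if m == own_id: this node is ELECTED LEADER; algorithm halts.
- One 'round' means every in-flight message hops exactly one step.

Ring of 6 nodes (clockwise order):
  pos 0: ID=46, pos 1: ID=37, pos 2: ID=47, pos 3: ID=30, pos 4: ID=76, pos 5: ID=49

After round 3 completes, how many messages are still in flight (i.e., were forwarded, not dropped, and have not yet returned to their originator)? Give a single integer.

Round 1: pos1(id37) recv 46: fwd; pos2(id47) recv 37: drop; pos3(id30) recv 47: fwd; pos4(id76) recv 30: drop; pos5(id49) recv 76: fwd; pos0(id46) recv 49: fwd
Round 2: pos2(id47) recv 46: drop; pos4(id76) recv 47: drop; pos0(id46) recv 76: fwd; pos1(id37) recv 49: fwd
Round 3: pos1(id37) recv 76: fwd; pos2(id47) recv 49: fwd
After round 3: 2 messages still in flight

Answer: 2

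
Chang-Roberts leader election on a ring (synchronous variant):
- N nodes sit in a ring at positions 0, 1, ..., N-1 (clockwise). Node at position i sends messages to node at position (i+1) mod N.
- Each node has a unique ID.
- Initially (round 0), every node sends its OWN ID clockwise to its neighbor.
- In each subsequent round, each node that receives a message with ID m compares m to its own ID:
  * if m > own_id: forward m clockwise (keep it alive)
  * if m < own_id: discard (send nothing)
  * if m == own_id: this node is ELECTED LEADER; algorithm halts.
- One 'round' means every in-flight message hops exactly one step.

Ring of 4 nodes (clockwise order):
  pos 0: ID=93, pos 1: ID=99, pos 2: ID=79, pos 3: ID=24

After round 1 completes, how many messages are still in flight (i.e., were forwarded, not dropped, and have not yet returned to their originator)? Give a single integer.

Answer: 2

Derivation:
Round 1: pos1(id99) recv 93: drop; pos2(id79) recv 99: fwd; pos3(id24) recv 79: fwd; pos0(id93) recv 24: drop
After round 1: 2 messages still in flight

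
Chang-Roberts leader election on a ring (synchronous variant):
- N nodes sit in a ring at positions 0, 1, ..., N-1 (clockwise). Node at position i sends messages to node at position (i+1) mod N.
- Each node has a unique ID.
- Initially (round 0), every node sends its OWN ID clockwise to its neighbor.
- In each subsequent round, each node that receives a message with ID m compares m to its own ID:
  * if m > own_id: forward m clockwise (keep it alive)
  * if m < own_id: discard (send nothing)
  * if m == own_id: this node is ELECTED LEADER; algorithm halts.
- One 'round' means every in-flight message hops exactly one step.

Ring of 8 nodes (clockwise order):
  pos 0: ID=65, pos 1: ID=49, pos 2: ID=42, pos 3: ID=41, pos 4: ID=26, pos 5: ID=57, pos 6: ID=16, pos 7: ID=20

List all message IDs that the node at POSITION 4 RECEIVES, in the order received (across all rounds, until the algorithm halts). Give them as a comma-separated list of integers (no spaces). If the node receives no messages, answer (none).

Answer: 41,42,49,65

Derivation:
Round 1: pos1(id49) recv 65: fwd; pos2(id42) recv 49: fwd; pos3(id41) recv 42: fwd; pos4(id26) recv 41: fwd; pos5(id57) recv 26: drop; pos6(id16) recv 57: fwd; pos7(id20) recv 16: drop; pos0(id65) recv 20: drop
Round 2: pos2(id42) recv 65: fwd; pos3(id41) recv 49: fwd; pos4(id26) recv 42: fwd; pos5(id57) recv 41: drop; pos7(id20) recv 57: fwd
Round 3: pos3(id41) recv 65: fwd; pos4(id26) recv 49: fwd; pos5(id57) recv 42: drop; pos0(id65) recv 57: drop
Round 4: pos4(id26) recv 65: fwd; pos5(id57) recv 49: drop
Round 5: pos5(id57) recv 65: fwd
Round 6: pos6(id16) recv 65: fwd
Round 7: pos7(id20) recv 65: fwd
Round 8: pos0(id65) recv 65: ELECTED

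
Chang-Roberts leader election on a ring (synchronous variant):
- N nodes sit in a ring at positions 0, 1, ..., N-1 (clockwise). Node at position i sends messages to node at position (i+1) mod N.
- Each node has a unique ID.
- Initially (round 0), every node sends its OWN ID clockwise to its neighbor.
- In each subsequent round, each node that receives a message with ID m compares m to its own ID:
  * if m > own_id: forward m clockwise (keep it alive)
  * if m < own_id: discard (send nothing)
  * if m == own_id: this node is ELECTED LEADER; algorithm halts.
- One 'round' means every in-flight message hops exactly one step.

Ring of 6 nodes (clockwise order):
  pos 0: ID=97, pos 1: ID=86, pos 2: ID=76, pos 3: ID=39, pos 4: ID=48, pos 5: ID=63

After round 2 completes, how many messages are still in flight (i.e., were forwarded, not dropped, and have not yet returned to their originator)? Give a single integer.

Round 1: pos1(id86) recv 97: fwd; pos2(id76) recv 86: fwd; pos3(id39) recv 76: fwd; pos4(id48) recv 39: drop; pos5(id63) recv 48: drop; pos0(id97) recv 63: drop
Round 2: pos2(id76) recv 97: fwd; pos3(id39) recv 86: fwd; pos4(id48) recv 76: fwd
After round 2: 3 messages still in flight

Answer: 3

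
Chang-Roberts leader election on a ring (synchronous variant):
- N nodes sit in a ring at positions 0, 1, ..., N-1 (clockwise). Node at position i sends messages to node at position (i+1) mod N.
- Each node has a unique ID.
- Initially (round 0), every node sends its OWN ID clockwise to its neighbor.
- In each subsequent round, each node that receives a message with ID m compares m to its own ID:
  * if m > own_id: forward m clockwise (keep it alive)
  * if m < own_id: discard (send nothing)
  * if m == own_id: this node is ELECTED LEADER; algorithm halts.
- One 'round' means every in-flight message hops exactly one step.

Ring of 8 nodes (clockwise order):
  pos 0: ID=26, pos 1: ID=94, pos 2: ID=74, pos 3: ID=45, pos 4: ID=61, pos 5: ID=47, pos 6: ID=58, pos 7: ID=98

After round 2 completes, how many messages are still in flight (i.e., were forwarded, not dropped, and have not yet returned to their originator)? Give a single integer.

Round 1: pos1(id94) recv 26: drop; pos2(id74) recv 94: fwd; pos3(id45) recv 74: fwd; pos4(id61) recv 45: drop; pos5(id47) recv 61: fwd; pos6(id58) recv 47: drop; pos7(id98) recv 58: drop; pos0(id26) recv 98: fwd
Round 2: pos3(id45) recv 94: fwd; pos4(id61) recv 74: fwd; pos6(id58) recv 61: fwd; pos1(id94) recv 98: fwd
After round 2: 4 messages still in flight

Answer: 4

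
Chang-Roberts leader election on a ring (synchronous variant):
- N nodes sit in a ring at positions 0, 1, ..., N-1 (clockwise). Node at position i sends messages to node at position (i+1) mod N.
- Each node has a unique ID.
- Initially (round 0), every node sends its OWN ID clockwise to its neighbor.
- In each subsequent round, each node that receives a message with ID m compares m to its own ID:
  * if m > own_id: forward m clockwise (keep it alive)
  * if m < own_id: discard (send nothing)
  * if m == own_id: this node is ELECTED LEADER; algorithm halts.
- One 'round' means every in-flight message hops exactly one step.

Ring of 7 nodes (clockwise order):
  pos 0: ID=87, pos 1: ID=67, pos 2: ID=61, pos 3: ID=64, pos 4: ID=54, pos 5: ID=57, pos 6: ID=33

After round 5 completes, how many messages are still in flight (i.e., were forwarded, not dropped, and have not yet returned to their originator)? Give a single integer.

Round 1: pos1(id67) recv 87: fwd; pos2(id61) recv 67: fwd; pos3(id64) recv 61: drop; pos4(id54) recv 64: fwd; pos5(id57) recv 54: drop; pos6(id33) recv 57: fwd; pos0(id87) recv 33: drop
Round 2: pos2(id61) recv 87: fwd; pos3(id64) recv 67: fwd; pos5(id57) recv 64: fwd; pos0(id87) recv 57: drop
Round 3: pos3(id64) recv 87: fwd; pos4(id54) recv 67: fwd; pos6(id33) recv 64: fwd
Round 4: pos4(id54) recv 87: fwd; pos5(id57) recv 67: fwd; pos0(id87) recv 64: drop
Round 5: pos5(id57) recv 87: fwd; pos6(id33) recv 67: fwd
After round 5: 2 messages still in flight

Answer: 2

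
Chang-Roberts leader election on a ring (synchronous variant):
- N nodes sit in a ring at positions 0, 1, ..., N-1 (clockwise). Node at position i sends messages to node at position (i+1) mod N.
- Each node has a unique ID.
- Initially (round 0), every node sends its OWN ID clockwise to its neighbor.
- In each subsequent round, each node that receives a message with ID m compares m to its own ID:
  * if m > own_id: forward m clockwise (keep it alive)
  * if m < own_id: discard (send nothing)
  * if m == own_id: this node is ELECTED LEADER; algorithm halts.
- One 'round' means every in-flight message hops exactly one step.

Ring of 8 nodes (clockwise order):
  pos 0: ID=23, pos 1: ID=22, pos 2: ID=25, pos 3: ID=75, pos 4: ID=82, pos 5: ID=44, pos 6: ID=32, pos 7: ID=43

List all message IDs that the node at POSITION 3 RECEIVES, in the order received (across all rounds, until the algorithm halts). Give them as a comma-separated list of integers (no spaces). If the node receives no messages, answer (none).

Round 1: pos1(id22) recv 23: fwd; pos2(id25) recv 22: drop; pos3(id75) recv 25: drop; pos4(id82) recv 75: drop; pos5(id44) recv 82: fwd; pos6(id32) recv 44: fwd; pos7(id43) recv 32: drop; pos0(id23) recv 43: fwd
Round 2: pos2(id25) recv 23: drop; pos6(id32) recv 82: fwd; pos7(id43) recv 44: fwd; pos1(id22) recv 43: fwd
Round 3: pos7(id43) recv 82: fwd; pos0(id23) recv 44: fwd; pos2(id25) recv 43: fwd
Round 4: pos0(id23) recv 82: fwd; pos1(id22) recv 44: fwd; pos3(id75) recv 43: drop
Round 5: pos1(id22) recv 82: fwd; pos2(id25) recv 44: fwd
Round 6: pos2(id25) recv 82: fwd; pos3(id75) recv 44: drop
Round 7: pos3(id75) recv 82: fwd
Round 8: pos4(id82) recv 82: ELECTED

Answer: 25,43,44,82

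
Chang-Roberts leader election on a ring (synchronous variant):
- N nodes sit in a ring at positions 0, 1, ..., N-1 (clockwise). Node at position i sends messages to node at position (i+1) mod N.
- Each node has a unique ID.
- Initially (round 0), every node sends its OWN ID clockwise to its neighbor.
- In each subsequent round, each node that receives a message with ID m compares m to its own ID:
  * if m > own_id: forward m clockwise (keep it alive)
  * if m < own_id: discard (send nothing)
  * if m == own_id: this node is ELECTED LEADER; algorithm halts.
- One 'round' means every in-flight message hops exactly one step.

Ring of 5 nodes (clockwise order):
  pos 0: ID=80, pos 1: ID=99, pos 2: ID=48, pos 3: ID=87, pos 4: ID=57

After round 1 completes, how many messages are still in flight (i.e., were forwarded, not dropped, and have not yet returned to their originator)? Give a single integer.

Answer: 2

Derivation:
Round 1: pos1(id99) recv 80: drop; pos2(id48) recv 99: fwd; pos3(id87) recv 48: drop; pos4(id57) recv 87: fwd; pos0(id80) recv 57: drop
After round 1: 2 messages still in flight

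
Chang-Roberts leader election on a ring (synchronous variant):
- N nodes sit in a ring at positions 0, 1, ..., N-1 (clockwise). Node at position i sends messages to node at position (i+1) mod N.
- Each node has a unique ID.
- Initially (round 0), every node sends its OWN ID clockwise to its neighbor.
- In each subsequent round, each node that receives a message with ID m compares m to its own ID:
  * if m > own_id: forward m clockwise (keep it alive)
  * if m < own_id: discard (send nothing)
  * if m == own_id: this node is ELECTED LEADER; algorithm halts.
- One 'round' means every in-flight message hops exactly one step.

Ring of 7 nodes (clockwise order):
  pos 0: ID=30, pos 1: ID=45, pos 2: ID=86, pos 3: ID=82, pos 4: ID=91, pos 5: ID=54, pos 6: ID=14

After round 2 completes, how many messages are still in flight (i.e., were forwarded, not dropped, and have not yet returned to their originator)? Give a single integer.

Round 1: pos1(id45) recv 30: drop; pos2(id86) recv 45: drop; pos3(id82) recv 86: fwd; pos4(id91) recv 82: drop; pos5(id54) recv 91: fwd; pos6(id14) recv 54: fwd; pos0(id30) recv 14: drop
Round 2: pos4(id91) recv 86: drop; pos6(id14) recv 91: fwd; pos0(id30) recv 54: fwd
After round 2: 2 messages still in flight

Answer: 2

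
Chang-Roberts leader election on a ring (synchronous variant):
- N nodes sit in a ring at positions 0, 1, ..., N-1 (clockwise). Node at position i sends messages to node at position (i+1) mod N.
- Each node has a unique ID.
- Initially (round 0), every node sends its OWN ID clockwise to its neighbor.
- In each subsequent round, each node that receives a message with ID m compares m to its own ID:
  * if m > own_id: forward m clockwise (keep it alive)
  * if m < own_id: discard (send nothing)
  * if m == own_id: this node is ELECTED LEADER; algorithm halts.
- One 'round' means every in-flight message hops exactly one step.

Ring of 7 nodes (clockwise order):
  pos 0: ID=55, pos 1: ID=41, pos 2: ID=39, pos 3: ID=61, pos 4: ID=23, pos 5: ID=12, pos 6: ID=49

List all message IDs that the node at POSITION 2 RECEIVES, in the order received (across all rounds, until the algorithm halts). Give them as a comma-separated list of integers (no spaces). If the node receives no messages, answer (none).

Round 1: pos1(id41) recv 55: fwd; pos2(id39) recv 41: fwd; pos3(id61) recv 39: drop; pos4(id23) recv 61: fwd; pos5(id12) recv 23: fwd; pos6(id49) recv 12: drop; pos0(id55) recv 49: drop
Round 2: pos2(id39) recv 55: fwd; pos3(id61) recv 41: drop; pos5(id12) recv 61: fwd; pos6(id49) recv 23: drop
Round 3: pos3(id61) recv 55: drop; pos6(id49) recv 61: fwd
Round 4: pos0(id55) recv 61: fwd
Round 5: pos1(id41) recv 61: fwd
Round 6: pos2(id39) recv 61: fwd
Round 7: pos3(id61) recv 61: ELECTED

Answer: 41,55,61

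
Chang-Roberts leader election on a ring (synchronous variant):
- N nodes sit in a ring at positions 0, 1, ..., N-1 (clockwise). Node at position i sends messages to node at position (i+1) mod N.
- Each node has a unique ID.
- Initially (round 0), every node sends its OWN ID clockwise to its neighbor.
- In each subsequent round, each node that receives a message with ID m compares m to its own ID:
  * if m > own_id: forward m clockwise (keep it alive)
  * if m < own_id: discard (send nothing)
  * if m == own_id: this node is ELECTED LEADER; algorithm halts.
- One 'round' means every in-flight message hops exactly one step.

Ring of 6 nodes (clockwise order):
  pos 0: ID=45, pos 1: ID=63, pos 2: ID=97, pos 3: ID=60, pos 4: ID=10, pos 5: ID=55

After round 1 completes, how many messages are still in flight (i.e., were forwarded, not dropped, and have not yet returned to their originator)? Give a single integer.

Round 1: pos1(id63) recv 45: drop; pos2(id97) recv 63: drop; pos3(id60) recv 97: fwd; pos4(id10) recv 60: fwd; pos5(id55) recv 10: drop; pos0(id45) recv 55: fwd
After round 1: 3 messages still in flight

Answer: 3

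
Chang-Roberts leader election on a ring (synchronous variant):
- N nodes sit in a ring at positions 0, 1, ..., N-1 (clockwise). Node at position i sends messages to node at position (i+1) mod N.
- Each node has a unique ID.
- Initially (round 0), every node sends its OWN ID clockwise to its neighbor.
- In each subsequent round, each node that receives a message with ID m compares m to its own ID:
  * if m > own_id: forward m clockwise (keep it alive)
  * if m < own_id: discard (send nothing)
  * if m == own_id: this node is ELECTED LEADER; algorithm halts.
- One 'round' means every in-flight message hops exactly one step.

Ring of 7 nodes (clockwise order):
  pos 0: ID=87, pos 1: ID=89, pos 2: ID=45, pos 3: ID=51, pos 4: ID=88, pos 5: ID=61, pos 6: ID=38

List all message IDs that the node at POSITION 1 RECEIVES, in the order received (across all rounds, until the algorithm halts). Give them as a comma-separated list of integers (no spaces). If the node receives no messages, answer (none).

Round 1: pos1(id89) recv 87: drop; pos2(id45) recv 89: fwd; pos3(id51) recv 45: drop; pos4(id88) recv 51: drop; pos5(id61) recv 88: fwd; pos6(id38) recv 61: fwd; pos0(id87) recv 38: drop
Round 2: pos3(id51) recv 89: fwd; pos6(id38) recv 88: fwd; pos0(id87) recv 61: drop
Round 3: pos4(id88) recv 89: fwd; pos0(id87) recv 88: fwd
Round 4: pos5(id61) recv 89: fwd; pos1(id89) recv 88: drop
Round 5: pos6(id38) recv 89: fwd
Round 6: pos0(id87) recv 89: fwd
Round 7: pos1(id89) recv 89: ELECTED

Answer: 87,88,89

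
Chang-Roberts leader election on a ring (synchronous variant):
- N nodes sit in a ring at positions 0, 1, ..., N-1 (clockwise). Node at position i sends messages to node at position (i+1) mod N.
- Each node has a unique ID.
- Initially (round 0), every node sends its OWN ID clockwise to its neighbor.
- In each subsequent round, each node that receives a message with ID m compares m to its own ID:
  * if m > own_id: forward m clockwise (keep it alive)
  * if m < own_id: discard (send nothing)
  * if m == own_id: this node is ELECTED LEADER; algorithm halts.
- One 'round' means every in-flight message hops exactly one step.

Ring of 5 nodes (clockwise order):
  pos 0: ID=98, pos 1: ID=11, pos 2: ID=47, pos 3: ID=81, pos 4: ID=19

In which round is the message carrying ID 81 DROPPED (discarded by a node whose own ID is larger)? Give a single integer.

Round 1: pos1(id11) recv 98: fwd; pos2(id47) recv 11: drop; pos3(id81) recv 47: drop; pos4(id19) recv 81: fwd; pos0(id98) recv 19: drop
Round 2: pos2(id47) recv 98: fwd; pos0(id98) recv 81: drop
Round 3: pos3(id81) recv 98: fwd
Round 4: pos4(id19) recv 98: fwd
Round 5: pos0(id98) recv 98: ELECTED
Message ID 81 originates at pos 3; dropped at pos 0 in round 2

Answer: 2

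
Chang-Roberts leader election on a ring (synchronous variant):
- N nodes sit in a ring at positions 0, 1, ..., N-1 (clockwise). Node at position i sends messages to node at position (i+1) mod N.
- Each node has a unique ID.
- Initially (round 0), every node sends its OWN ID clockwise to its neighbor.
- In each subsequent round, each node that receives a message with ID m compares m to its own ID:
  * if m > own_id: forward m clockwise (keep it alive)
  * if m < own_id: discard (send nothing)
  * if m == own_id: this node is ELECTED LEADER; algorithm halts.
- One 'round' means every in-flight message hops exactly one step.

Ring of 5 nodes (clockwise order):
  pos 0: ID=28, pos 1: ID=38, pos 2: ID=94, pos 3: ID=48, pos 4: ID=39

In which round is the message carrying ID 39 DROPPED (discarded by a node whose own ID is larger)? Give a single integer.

Answer: 3

Derivation:
Round 1: pos1(id38) recv 28: drop; pos2(id94) recv 38: drop; pos3(id48) recv 94: fwd; pos4(id39) recv 48: fwd; pos0(id28) recv 39: fwd
Round 2: pos4(id39) recv 94: fwd; pos0(id28) recv 48: fwd; pos1(id38) recv 39: fwd
Round 3: pos0(id28) recv 94: fwd; pos1(id38) recv 48: fwd; pos2(id94) recv 39: drop
Round 4: pos1(id38) recv 94: fwd; pos2(id94) recv 48: drop
Round 5: pos2(id94) recv 94: ELECTED
Message ID 39 originates at pos 4; dropped at pos 2 in round 3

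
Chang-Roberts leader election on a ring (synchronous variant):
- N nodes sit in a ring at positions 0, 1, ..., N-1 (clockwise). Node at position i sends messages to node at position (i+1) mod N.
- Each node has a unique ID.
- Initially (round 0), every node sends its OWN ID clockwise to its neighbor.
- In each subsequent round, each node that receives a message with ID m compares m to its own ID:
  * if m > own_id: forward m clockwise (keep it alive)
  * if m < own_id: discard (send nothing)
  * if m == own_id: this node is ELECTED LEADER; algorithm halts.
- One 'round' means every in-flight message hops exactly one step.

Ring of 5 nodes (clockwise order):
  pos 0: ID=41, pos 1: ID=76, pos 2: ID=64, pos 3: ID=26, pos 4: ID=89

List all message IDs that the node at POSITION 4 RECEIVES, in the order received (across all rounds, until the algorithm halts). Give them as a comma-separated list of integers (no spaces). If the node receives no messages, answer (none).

Round 1: pos1(id76) recv 41: drop; pos2(id64) recv 76: fwd; pos3(id26) recv 64: fwd; pos4(id89) recv 26: drop; pos0(id41) recv 89: fwd
Round 2: pos3(id26) recv 76: fwd; pos4(id89) recv 64: drop; pos1(id76) recv 89: fwd
Round 3: pos4(id89) recv 76: drop; pos2(id64) recv 89: fwd
Round 4: pos3(id26) recv 89: fwd
Round 5: pos4(id89) recv 89: ELECTED

Answer: 26,64,76,89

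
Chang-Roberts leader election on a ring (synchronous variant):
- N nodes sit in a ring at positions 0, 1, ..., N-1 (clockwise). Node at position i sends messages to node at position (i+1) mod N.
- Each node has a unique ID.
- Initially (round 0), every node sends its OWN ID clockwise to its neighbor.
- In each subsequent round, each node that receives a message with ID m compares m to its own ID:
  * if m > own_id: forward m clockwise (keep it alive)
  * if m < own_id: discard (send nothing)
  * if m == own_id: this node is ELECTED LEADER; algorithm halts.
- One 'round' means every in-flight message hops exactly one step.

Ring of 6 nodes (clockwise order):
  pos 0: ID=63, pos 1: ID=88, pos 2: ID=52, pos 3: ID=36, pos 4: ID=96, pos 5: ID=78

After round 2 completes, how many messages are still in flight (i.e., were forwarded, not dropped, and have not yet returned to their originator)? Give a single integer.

Round 1: pos1(id88) recv 63: drop; pos2(id52) recv 88: fwd; pos3(id36) recv 52: fwd; pos4(id96) recv 36: drop; pos5(id78) recv 96: fwd; pos0(id63) recv 78: fwd
Round 2: pos3(id36) recv 88: fwd; pos4(id96) recv 52: drop; pos0(id63) recv 96: fwd; pos1(id88) recv 78: drop
After round 2: 2 messages still in flight

Answer: 2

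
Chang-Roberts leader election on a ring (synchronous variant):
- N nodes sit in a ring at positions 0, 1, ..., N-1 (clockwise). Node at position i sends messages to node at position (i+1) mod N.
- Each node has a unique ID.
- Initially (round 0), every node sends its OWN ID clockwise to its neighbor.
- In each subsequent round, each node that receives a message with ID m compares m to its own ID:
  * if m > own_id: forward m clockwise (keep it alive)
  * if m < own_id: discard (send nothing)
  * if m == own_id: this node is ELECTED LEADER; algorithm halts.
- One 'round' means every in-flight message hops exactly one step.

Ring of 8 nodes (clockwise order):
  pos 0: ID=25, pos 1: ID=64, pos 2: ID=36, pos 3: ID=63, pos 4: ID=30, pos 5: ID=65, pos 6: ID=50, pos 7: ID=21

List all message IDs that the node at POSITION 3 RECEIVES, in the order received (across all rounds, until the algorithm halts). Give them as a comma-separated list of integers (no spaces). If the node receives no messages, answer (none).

Answer: 36,64,65

Derivation:
Round 1: pos1(id64) recv 25: drop; pos2(id36) recv 64: fwd; pos3(id63) recv 36: drop; pos4(id30) recv 63: fwd; pos5(id65) recv 30: drop; pos6(id50) recv 65: fwd; pos7(id21) recv 50: fwd; pos0(id25) recv 21: drop
Round 2: pos3(id63) recv 64: fwd; pos5(id65) recv 63: drop; pos7(id21) recv 65: fwd; pos0(id25) recv 50: fwd
Round 3: pos4(id30) recv 64: fwd; pos0(id25) recv 65: fwd; pos1(id64) recv 50: drop
Round 4: pos5(id65) recv 64: drop; pos1(id64) recv 65: fwd
Round 5: pos2(id36) recv 65: fwd
Round 6: pos3(id63) recv 65: fwd
Round 7: pos4(id30) recv 65: fwd
Round 8: pos5(id65) recv 65: ELECTED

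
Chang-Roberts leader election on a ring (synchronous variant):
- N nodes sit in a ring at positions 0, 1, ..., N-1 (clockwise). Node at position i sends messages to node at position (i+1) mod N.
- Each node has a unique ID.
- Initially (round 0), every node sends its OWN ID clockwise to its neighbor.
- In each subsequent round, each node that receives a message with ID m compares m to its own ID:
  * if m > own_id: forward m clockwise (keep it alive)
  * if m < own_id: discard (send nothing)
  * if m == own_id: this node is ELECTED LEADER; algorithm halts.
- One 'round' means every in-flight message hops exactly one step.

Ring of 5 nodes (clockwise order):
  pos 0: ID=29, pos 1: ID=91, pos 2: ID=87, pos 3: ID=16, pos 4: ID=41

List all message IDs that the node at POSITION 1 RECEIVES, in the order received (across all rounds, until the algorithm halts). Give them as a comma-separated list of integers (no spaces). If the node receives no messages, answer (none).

Answer: 29,41,87,91

Derivation:
Round 1: pos1(id91) recv 29: drop; pos2(id87) recv 91: fwd; pos3(id16) recv 87: fwd; pos4(id41) recv 16: drop; pos0(id29) recv 41: fwd
Round 2: pos3(id16) recv 91: fwd; pos4(id41) recv 87: fwd; pos1(id91) recv 41: drop
Round 3: pos4(id41) recv 91: fwd; pos0(id29) recv 87: fwd
Round 4: pos0(id29) recv 91: fwd; pos1(id91) recv 87: drop
Round 5: pos1(id91) recv 91: ELECTED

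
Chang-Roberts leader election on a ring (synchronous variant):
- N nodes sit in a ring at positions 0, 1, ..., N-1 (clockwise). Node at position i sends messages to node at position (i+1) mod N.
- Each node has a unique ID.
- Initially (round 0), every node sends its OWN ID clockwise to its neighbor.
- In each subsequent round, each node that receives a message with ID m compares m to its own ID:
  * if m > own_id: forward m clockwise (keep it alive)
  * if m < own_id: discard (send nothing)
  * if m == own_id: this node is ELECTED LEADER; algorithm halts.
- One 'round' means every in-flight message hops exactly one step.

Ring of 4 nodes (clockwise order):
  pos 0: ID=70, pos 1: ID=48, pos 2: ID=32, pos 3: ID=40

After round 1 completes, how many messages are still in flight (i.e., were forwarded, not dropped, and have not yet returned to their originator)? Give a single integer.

Answer: 2

Derivation:
Round 1: pos1(id48) recv 70: fwd; pos2(id32) recv 48: fwd; pos3(id40) recv 32: drop; pos0(id70) recv 40: drop
After round 1: 2 messages still in flight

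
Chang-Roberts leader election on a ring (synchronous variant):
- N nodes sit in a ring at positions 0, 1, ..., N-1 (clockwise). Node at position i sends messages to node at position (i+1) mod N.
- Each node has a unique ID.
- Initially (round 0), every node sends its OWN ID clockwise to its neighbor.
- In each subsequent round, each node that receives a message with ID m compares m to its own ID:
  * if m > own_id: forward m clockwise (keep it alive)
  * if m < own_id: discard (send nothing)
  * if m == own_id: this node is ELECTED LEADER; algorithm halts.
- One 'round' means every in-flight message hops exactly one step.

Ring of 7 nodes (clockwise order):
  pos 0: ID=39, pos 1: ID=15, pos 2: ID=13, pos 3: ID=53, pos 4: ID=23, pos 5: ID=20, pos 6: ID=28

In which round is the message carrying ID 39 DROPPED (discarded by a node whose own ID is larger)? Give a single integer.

Round 1: pos1(id15) recv 39: fwd; pos2(id13) recv 15: fwd; pos3(id53) recv 13: drop; pos4(id23) recv 53: fwd; pos5(id20) recv 23: fwd; pos6(id28) recv 20: drop; pos0(id39) recv 28: drop
Round 2: pos2(id13) recv 39: fwd; pos3(id53) recv 15: drop; pos5(id20) recv 53: fwd; pos6(id28) recv 23: drop
Round 3: pos3(id53) recv 39: drop; pos6(id28) recv 53: fwd
Round 4: pos0(id39) recv 53: fwd
Round 5: pos1(id15) recv 53: fwd
Round 6: pos2(id13) recv 53: fwd
Round 7: pos3(id53) recv 53: ELECTED
Message ID 39 originates at pos 0; dropped at pos 3 in round 3

Answer: 3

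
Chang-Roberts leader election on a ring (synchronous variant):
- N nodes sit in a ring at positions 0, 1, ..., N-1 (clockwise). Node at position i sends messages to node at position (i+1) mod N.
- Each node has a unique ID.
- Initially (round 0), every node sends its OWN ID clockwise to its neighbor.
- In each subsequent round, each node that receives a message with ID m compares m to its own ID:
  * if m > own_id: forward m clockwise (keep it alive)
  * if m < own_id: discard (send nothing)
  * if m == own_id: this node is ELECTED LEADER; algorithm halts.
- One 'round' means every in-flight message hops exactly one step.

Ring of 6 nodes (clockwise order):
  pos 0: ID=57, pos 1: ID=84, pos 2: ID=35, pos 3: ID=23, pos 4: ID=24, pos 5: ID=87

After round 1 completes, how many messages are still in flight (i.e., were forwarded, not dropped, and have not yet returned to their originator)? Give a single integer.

Round 1: pos1(id84) recv 57: drop; pos2(id35) recv 84: fwd; pos3(id23) recv 35: fwd; pos4(id24) recv 23: drop; pos5(id87) recv 24: drop; pos0(id57) recv 87: fwd
After round 1: 3 messages still in flight

Answer: 3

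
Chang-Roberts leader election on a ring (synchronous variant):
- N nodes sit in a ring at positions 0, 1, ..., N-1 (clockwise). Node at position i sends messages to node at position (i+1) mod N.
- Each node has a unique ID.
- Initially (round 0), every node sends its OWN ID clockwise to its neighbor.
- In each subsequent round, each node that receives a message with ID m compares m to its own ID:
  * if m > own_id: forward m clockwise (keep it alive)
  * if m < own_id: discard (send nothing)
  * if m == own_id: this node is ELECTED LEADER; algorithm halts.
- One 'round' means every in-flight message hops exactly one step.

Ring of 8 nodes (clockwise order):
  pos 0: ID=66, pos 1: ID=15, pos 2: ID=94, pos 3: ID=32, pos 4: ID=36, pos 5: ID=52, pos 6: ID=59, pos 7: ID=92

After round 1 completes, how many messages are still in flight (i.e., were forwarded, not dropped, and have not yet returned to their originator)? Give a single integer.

Round 1: pos1(id15) recv 66: fwd; pos2(id94) recv 15: drop; pos3(id32) recv 94: fwd; pos4(id36) recv 32: drop; pos5(id52) recv 36: drop; pos6(id59) recv 52: drop; pos7(id92) recv 59: drop; pos0(id66) recv 92: fwd
After round 1: 3 messages still in flight

Answer: 3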